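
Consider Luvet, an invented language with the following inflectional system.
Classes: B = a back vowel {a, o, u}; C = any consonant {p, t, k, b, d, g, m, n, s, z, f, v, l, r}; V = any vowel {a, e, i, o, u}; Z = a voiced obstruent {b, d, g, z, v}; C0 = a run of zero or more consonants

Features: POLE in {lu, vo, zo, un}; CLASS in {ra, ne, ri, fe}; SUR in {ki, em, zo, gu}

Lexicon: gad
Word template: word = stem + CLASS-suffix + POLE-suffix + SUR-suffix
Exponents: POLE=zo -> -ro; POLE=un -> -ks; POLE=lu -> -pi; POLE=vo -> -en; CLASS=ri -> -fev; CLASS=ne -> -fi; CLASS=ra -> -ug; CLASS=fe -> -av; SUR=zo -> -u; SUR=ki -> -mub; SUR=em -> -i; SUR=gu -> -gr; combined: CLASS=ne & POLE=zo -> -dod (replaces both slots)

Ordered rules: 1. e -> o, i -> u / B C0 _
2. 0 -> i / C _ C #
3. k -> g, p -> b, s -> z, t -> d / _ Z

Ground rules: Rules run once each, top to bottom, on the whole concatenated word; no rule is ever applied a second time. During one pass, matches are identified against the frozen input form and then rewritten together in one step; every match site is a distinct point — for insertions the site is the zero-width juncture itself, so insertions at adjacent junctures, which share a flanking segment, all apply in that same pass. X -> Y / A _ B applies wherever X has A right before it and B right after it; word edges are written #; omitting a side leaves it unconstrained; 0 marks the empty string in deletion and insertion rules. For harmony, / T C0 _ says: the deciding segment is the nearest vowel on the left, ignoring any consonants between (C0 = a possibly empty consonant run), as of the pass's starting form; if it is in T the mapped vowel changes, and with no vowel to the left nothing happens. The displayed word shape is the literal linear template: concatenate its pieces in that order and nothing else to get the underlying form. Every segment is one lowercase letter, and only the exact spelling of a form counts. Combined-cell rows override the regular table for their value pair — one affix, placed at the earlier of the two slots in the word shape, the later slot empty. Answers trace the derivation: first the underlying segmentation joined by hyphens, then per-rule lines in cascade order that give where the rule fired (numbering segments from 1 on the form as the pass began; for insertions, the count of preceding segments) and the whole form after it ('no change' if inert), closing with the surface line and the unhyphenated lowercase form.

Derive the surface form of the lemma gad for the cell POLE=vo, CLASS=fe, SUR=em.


underlying: gad-av-en-i
1. e -> o, i -> u / B C0 _: fires at position(s) 6: gadavoni
2. 0 -> i / C _ C #: no change
3. k -> g, p -> b, s -> z, t -> d / _ Z: no change
surface: gadavoni


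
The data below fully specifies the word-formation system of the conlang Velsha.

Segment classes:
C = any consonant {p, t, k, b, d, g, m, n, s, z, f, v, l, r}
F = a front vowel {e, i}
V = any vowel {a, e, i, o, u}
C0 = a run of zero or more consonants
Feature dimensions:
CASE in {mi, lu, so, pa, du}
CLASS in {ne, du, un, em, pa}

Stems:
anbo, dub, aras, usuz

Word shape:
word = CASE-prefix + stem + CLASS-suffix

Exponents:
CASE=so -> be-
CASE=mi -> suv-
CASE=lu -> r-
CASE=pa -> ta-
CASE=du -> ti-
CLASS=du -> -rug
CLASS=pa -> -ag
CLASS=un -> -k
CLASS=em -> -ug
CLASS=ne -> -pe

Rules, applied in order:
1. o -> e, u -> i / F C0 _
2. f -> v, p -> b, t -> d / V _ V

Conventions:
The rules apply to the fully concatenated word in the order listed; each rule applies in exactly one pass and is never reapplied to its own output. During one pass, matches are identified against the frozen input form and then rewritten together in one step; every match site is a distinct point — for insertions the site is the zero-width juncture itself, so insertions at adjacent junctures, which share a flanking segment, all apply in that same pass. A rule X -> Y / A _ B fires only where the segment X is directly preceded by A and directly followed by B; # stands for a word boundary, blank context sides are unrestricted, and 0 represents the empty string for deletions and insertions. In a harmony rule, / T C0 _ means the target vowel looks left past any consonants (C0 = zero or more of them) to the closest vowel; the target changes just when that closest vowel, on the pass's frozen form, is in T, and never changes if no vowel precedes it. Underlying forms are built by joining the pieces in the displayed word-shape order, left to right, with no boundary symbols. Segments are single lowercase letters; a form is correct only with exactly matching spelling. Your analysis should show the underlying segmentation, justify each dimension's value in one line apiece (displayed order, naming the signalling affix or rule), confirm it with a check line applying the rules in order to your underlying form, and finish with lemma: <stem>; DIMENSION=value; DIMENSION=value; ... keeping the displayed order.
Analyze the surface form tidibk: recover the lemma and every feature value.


underlying: ti-dub-k
CASE=du - signalled by the affix ti-
CLASS=un - signalled by the affix -k
check: tidubk -> tidibk -> tidibk
lemma: dub; CASE=du; CLASS=un


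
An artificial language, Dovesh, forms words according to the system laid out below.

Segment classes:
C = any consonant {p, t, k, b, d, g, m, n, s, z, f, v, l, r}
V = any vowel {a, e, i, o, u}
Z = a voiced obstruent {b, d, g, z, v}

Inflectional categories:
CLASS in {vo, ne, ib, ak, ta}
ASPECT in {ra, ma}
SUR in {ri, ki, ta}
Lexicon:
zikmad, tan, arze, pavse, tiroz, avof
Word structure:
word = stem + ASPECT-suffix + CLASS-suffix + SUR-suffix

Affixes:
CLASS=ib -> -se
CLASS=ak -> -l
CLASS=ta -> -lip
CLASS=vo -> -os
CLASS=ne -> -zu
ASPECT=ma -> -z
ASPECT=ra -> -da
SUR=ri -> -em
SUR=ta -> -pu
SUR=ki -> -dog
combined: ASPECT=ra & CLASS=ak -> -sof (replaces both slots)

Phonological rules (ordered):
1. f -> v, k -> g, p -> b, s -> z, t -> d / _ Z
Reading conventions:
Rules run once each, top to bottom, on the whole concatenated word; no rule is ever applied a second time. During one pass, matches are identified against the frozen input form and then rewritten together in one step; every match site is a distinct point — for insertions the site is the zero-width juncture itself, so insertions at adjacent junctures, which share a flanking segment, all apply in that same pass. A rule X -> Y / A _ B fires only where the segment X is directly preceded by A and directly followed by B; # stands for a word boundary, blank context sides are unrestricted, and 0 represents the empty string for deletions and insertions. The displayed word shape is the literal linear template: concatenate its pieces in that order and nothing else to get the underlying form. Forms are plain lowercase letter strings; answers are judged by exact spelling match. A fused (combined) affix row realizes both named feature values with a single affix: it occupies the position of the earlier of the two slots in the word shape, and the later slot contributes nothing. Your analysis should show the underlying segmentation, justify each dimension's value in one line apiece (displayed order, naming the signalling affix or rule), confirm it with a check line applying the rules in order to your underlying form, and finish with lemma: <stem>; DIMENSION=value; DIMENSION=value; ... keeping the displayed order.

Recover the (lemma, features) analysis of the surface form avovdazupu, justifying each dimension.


underlying: avof-da-zu-pu
CLASS=ne - signalled by the affix -zu
ASPECT=ra - signalled by the affix -da
SUR=ta - signalled by the affix -pu
check: avofdazupu -> avovdazupu
lemma: avof; CLASS=ne; ASPECT=ra; SUR=ta


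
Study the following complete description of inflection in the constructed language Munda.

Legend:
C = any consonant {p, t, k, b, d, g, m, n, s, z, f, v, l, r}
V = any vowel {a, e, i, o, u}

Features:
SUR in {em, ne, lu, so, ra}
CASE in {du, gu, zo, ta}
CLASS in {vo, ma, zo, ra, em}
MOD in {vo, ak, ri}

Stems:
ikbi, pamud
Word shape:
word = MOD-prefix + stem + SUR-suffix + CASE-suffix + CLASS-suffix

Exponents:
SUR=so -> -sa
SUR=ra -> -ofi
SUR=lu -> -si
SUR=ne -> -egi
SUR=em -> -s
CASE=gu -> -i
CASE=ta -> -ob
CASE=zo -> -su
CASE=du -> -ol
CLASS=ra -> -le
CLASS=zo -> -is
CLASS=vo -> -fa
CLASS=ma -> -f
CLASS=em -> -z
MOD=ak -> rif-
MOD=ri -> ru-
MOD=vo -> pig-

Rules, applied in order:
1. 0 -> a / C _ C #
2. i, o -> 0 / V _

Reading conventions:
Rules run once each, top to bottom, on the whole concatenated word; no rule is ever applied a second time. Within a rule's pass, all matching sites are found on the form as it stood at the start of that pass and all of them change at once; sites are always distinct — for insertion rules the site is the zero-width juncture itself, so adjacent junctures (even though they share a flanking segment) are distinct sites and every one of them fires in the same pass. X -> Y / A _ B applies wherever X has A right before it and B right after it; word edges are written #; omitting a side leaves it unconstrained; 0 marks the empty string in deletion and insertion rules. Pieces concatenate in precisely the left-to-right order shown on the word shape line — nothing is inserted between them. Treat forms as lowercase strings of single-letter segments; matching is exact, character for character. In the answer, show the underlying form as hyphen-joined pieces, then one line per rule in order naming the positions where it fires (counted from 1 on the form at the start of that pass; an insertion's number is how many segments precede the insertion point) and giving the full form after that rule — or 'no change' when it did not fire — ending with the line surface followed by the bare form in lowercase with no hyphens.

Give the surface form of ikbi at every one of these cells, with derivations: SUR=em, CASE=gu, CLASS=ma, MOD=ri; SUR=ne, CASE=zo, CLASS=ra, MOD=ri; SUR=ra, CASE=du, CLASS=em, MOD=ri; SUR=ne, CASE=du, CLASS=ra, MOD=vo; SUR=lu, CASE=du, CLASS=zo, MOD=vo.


cell SUR=em, CASE=gu, CLASS=ma, MOD=ri:
underlying: ru-ikbi-s-i-f
1. 0 -> a / C _ C #: no change
2. i, o -> 0 / V _: fires at position(s) 3: rukbisif
surface: rukbisif

cell SUR=ne, CASE=zo, CLASS=ra, MOD=ri:
underlying: ru-ikbi-egi-su-le
1. 0 -> a / C _ C #: no change
2. i, o -> 0 / V _: fires at position(s) 3: rukbiegisule
surface: rukbiegisule

cell SUR=ra, CASE=du, CLASS=em, MOD=ri:
underlying: ru-ikbi-ofi-ol-z
1. 0 -> a / C _ C #: inserts after position(s) 11: ruikbiofiolaz
2. i, o -> 0 / V _: fires at position(s) 3, 7, 10: rukbifilaz
surface: rukbifilaz

cell SUR=ne, CASE=du, CLASS=ra, MOD=vo:
underlying: pig-ikbi-egi-ol-le
1. 0 -> a / C _ C #: no change
2. i, o -> 0 / V _: fires at position(s) 11: pigikbiegille
surface: pigikbiegille

cell SUR=lu, CASE=du, CLASS=zo, MOD=vo:
underlying: pig-ikbi-si-ol-is
1. 0 -> a / C _ C #: no change
2. i, o -> 0 / V _: fires at position(s) 10: pigikbisilis
surface: pigikbisilis


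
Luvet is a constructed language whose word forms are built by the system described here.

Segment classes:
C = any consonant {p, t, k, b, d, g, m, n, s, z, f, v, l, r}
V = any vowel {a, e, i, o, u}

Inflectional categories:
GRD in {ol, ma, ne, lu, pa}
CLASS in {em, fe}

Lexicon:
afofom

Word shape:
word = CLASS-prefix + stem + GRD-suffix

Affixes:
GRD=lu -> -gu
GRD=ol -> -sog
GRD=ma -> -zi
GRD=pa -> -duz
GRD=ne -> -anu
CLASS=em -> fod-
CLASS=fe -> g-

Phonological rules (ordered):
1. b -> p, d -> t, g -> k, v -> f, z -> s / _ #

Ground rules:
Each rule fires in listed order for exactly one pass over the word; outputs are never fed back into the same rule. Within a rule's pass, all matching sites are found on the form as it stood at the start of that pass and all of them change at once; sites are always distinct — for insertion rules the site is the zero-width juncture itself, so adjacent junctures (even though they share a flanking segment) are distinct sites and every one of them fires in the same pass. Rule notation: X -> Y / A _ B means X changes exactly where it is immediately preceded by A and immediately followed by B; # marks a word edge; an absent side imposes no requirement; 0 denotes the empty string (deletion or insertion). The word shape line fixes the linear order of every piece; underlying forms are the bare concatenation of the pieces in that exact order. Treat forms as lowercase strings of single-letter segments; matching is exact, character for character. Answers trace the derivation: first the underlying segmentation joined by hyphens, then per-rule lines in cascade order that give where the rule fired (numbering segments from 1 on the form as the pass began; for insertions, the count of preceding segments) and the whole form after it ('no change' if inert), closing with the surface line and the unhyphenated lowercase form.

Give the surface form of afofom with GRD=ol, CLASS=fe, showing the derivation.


underlying: g-afofom-sog
1. b -> p, d -> t, g -> k, v -> f, z -> s / _ #: fires at position(s) 10: gafofomsok
surface: gafofomsok


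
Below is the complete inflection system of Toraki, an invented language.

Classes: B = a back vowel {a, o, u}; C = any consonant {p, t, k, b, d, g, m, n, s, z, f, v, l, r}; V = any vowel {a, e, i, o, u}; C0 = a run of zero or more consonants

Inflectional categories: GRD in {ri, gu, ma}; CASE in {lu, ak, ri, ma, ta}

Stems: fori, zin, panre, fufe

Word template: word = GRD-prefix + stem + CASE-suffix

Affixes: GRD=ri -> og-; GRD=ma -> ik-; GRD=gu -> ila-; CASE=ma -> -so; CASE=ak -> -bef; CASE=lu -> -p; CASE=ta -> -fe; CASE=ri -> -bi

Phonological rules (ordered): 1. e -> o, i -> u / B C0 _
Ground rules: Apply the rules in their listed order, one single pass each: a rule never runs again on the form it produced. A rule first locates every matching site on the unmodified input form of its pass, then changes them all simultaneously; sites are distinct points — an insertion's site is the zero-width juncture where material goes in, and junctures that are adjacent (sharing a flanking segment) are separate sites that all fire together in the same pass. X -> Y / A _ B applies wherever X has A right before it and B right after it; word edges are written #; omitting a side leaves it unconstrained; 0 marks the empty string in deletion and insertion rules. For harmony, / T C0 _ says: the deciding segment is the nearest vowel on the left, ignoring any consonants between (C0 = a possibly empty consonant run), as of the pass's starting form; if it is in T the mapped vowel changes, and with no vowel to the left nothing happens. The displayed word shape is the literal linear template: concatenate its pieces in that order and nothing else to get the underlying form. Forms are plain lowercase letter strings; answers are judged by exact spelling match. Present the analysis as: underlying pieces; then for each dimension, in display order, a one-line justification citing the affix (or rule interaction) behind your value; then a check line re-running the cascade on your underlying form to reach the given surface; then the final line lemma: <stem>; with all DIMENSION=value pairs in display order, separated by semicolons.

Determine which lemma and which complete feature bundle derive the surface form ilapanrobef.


underlying: ila-panre-bef
GRD=gu - signalled by the affix ila-
CASE=ak - signalled by the affix -bef
check: ilapanrebef -> ilapanrobef
lemma: panre; GRD=gu; CASE=ak


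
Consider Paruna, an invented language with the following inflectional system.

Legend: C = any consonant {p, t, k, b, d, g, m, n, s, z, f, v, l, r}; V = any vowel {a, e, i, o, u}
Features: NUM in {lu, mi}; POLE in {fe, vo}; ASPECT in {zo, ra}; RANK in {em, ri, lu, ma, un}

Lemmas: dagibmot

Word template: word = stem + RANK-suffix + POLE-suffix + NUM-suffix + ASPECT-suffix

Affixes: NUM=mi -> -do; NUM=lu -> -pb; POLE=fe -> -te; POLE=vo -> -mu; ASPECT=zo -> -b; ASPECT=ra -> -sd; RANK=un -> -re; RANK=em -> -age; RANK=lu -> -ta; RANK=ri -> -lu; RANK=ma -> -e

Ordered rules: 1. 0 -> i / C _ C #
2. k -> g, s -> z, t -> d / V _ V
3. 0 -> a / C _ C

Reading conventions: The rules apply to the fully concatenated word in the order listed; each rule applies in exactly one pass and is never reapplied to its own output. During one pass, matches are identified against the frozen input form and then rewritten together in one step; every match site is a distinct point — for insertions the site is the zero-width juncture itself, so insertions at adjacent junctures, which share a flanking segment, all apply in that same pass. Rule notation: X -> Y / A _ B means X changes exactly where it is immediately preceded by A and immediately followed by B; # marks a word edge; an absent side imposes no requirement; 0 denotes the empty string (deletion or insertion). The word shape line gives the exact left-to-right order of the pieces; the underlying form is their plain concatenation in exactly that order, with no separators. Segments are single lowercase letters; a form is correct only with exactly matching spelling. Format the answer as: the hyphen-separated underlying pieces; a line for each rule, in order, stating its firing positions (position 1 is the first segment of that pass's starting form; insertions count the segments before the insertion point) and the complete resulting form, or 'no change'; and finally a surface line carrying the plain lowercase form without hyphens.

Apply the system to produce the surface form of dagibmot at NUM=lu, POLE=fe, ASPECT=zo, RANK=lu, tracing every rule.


underlying: dagibmot-ta-te-pb-b
1. 0 -> i / C _ C #: inserts after position(s) 14: dagibmottatepbib
2. k -> g, s -> z, t -> d / V _ V: fires at position(s) 11: dagibmottadepbib
3. 0 -> a / C _ C: inserts after position(s) 5, 8, 13: dagibamotatadepabib
surface: dagibamotatadepabib


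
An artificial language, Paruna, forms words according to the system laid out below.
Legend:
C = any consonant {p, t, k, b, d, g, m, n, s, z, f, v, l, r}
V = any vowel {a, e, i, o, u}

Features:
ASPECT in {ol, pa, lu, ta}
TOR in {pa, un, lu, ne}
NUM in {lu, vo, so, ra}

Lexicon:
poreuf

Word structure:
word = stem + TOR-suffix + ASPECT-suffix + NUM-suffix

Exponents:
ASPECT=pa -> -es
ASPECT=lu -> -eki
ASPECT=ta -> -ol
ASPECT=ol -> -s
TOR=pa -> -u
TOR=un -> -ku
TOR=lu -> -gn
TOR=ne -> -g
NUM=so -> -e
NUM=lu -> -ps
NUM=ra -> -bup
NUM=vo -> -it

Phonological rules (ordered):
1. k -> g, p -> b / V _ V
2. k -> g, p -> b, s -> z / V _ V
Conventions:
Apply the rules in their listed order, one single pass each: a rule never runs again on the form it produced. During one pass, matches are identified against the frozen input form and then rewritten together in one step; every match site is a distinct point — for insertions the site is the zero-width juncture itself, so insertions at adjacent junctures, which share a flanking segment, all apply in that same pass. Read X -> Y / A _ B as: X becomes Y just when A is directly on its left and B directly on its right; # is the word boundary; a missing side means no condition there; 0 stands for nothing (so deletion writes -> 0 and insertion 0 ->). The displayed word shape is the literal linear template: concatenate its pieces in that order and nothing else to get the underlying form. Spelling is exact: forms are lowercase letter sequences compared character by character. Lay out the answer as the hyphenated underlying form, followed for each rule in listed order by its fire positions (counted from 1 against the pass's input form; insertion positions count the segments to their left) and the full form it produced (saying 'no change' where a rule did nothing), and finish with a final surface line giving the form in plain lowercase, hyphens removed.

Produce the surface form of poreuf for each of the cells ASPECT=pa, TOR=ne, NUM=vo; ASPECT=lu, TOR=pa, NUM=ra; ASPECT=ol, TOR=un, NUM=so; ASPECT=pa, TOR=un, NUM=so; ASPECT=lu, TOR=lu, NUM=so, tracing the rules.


cell ASPECT=pa, TOR=ne, NUM=vo:
underlying: poreuf-g-es-it
1. k -> g, p -> b / V _ V: no change
2. k -> g, p -> b, s -> z / V _ V: fires at position(s) 9: poreufgezit
surface: poreufgezit

cell ASPECT=lu, TOR=pa, NUM=ra:
underlying: poreuf-u-eki-bup
1. k -> g, p -> b / V _ V: fires at position(s) 9: poreufuegibup
2. k -> g, p -> b, s -> z / V _ V: no change
surface: poreufuegibup

cell ASPECT=ol, TOR=un, NUM=so:
underlying: poreuf-ku-s-e
1. k -> g, p -> b / V _ V: no change
2. k -> g, p -> b, s -> z / V _ V: fires at position(s) 9: poreufkuze
surface: poreufkuze

cell ASPECT=pa, TOR=un, NUM=so:
underlying: poreuf-ku-es-e
1. k -> g, p -> b / V _ V: no change
2. k -> g, p -> b, s -> z / V _ V: fires at position(s) 10: poreufkueze
surface: poreufkueze

cell ASPECT=lu, TOR=lu, NUM=so:
underlying: poreuf-gn-eki-e
1. k -> g, p -> b / V _ V: fires at position(s) 10: poreufgnegie
2. k -> g, p -> b, s -> z / V _ V: no change
surface: poreufgnegie


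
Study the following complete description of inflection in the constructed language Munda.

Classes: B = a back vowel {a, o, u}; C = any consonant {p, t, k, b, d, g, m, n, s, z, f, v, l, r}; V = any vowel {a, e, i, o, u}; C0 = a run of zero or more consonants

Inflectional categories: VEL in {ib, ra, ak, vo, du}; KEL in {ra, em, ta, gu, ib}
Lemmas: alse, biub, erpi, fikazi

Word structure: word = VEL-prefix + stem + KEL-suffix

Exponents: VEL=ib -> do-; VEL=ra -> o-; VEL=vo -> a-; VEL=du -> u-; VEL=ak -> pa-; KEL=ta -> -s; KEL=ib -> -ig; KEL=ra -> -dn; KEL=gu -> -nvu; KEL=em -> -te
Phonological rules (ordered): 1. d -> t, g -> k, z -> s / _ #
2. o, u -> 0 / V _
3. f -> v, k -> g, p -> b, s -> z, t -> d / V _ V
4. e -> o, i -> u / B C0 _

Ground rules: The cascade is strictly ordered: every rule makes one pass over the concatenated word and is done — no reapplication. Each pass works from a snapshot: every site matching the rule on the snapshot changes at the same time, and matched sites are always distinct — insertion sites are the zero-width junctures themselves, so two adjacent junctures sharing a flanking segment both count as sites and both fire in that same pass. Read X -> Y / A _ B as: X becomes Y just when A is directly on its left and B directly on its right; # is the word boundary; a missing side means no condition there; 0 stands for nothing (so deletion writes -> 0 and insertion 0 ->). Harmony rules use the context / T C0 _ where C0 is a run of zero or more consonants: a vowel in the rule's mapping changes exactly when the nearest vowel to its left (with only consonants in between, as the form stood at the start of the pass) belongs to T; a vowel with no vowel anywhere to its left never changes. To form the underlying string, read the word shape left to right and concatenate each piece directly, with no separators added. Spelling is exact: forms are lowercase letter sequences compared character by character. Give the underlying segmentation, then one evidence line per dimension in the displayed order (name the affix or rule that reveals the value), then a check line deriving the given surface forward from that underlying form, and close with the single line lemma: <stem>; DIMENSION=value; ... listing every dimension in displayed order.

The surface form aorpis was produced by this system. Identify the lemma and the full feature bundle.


underlying: a-erpi-s
VEL=vo - signalled by the affix a-
KEL=ta - signalled by the affix -s
check: aerpis -> aerpis -> aerpis -> aerpis -> aorpis
lemma: erpi; VEL=vo; KEL=ta


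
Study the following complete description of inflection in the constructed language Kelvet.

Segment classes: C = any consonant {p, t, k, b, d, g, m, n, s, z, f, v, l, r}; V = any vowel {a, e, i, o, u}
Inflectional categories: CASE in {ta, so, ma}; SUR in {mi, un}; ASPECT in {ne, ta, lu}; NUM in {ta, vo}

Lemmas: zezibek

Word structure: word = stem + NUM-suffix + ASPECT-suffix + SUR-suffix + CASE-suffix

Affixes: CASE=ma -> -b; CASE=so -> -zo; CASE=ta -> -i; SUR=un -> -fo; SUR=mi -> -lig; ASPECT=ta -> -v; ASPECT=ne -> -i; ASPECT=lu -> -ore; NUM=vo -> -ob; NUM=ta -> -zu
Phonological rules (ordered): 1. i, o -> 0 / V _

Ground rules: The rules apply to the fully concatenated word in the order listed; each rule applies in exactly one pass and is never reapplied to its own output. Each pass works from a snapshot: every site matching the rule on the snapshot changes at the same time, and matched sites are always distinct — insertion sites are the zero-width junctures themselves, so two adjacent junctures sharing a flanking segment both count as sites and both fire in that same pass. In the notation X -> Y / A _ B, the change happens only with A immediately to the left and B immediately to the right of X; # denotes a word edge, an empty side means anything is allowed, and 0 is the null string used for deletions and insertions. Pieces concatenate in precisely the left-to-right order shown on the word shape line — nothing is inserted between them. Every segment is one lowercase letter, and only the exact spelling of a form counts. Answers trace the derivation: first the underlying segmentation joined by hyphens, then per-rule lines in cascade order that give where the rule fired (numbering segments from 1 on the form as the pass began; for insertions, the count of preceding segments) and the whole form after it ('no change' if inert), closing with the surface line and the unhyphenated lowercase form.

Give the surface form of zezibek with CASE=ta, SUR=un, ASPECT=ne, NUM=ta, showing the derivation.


underlying: zezibek-zu-i-fo-i
1. i, o -> 0 / V _: fires at position(s) 10, 13: zezibekzufo
surface: zezibekzufo


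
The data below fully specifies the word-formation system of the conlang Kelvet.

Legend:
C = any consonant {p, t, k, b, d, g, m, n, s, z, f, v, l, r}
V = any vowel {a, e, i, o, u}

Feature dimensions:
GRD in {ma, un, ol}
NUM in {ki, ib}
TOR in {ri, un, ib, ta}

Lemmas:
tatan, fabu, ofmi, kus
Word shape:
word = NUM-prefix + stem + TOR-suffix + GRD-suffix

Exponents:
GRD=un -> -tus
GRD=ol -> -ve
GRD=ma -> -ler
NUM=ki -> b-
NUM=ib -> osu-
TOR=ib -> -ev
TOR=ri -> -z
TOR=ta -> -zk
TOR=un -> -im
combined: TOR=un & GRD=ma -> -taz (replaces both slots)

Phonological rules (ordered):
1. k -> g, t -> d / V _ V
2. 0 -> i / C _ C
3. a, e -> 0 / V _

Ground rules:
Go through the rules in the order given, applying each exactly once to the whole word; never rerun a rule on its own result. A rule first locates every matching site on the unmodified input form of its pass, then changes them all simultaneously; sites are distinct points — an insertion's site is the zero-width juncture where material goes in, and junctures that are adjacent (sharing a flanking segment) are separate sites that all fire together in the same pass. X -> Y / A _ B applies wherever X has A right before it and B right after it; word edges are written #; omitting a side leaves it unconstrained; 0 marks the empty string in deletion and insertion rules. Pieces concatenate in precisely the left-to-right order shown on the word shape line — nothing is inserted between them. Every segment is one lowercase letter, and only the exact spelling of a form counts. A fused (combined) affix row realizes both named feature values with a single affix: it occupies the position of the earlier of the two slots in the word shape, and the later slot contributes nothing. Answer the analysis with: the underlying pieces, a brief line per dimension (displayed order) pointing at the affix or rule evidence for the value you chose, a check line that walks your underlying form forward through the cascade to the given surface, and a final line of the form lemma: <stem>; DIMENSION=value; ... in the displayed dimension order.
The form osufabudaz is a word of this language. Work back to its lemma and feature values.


underlying: osu-fabu-taz
GRD=ma - signalled by the combined affix row
NUM=ib - signalled by the affix osu-
TOR=un - signalled by the combined affix row
check: osufabutaz -> osufabudaz -> osufabudaz -> osufabudaz
lemma: fabu; GRD=ma; NUM=ib; TOR=un


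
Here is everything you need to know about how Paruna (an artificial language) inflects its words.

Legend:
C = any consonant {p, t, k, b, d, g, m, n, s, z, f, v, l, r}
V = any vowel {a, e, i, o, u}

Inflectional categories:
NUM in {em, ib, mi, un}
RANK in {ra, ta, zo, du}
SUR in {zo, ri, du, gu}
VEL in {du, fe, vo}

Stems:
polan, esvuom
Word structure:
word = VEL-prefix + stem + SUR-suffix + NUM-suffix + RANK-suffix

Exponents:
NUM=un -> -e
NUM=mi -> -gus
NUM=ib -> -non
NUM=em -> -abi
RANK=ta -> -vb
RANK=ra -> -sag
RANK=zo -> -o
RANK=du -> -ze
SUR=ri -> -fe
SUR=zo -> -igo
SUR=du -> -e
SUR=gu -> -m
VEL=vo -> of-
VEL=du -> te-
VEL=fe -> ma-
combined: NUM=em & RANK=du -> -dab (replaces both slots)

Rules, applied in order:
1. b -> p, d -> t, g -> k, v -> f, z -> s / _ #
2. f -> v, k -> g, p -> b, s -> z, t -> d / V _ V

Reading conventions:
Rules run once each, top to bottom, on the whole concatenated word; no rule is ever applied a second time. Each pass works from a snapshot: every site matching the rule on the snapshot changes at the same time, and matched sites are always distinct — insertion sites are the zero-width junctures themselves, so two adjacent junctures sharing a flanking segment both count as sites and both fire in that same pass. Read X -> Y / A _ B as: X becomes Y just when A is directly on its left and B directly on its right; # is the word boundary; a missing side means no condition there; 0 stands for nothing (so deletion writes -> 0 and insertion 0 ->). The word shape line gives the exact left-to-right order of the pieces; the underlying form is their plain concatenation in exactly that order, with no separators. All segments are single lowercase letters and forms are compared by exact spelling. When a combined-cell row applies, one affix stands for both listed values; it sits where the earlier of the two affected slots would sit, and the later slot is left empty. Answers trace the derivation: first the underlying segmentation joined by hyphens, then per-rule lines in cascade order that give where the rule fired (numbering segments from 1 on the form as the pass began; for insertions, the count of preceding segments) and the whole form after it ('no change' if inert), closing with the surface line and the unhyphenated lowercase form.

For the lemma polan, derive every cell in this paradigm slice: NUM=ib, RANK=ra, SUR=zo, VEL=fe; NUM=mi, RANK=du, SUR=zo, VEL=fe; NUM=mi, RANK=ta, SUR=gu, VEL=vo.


cell NUM=ib, RANK=ra, SUR=zo, VEL=fe:
underlying: ma-polan-igo-non-sag
1. b -> p, d -> t, g -> k, v -> f, z -> s / _ #: fires at position(s) 16: mapolanigononsak
2. f -> v, k -> g, p -> b, s -> z, t -> d / V _ V: fires at position(s) 3: mabolanigononsak
surface: mabolanigononsak

cell NUM=mi, RANK=du, SUR=zo, VEL=fe:
underlying: ma-polan-igo-gus-ze
1. b -> p, d -> t, g -> k, v -> f, z -> s / _ #: no change
2. f -> v, k -> g, p -> b, s -> z, t -> d / V _ V: fires at position(s) 3: mabolanigogusze
surface: mabolanigogusze

cell NUM=mi, RANK=ta, SUR=gu, VEL=vo:
underlying: of-polan-m-gus-vb
1. b -> p, d -> t, g -> k, v -> f, z -> s / _ #: fires at position(s) 13: ofpolanmgusvp
2. f -> v, k -> g, p -> b, s -> z, t -> d / V _ V: no change
surface: ofpolanmgusvp


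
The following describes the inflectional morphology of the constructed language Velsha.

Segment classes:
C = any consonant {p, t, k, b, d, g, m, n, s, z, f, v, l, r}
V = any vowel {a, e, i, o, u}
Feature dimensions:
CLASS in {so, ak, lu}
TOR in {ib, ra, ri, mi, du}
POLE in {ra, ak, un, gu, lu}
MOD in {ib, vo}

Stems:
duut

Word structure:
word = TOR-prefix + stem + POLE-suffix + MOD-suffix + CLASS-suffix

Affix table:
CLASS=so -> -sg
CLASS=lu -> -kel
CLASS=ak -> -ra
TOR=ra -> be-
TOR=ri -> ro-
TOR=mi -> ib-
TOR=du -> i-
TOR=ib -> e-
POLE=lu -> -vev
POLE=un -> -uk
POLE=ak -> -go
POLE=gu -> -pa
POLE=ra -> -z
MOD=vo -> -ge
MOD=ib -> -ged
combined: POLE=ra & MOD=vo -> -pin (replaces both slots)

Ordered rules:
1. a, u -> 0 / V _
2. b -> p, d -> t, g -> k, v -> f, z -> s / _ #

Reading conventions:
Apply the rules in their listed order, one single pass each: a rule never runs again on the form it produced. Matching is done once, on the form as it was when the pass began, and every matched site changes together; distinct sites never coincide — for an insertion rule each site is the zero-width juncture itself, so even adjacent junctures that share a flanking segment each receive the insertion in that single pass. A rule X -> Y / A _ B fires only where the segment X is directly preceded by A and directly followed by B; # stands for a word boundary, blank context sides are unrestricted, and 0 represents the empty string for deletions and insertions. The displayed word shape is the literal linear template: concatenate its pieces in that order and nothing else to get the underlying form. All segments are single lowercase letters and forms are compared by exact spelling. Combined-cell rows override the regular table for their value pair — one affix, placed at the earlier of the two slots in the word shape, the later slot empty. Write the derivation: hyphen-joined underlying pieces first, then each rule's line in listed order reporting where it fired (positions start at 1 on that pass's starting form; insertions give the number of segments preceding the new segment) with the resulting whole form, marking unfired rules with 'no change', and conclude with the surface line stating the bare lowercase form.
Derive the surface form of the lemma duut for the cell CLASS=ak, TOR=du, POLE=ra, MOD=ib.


underlying: i-duut-z-ged-ra
1. a, u -> 0 / V _: fires at position(s) 4: idutzgedra
2. b -> p, d -> t, g -> k, v -> f, z -> s / _ #: no change
surface: idutzgedra


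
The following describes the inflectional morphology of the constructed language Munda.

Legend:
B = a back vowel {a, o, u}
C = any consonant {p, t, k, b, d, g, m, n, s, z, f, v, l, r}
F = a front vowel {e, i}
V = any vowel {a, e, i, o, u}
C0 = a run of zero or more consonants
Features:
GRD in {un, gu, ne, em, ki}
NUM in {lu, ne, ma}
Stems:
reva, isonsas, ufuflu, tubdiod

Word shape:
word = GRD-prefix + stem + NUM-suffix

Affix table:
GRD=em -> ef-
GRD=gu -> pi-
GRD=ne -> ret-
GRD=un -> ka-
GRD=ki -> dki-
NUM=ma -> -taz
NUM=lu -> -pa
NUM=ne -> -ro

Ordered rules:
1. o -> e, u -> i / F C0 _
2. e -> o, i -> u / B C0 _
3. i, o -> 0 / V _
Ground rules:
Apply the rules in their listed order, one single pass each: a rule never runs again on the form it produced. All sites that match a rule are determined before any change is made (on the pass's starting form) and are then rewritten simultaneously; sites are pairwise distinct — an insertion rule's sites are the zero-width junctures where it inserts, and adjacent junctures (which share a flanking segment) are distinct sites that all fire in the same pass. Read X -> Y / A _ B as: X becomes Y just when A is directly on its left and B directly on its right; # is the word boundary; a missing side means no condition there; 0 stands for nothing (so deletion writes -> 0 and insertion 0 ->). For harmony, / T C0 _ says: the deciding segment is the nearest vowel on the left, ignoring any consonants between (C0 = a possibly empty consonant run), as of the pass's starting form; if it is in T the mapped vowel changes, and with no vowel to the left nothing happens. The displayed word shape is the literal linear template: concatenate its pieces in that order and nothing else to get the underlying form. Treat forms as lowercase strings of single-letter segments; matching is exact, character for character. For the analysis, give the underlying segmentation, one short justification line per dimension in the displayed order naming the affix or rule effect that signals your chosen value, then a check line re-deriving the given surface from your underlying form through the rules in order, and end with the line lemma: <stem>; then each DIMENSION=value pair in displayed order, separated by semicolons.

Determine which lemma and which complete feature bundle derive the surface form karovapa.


underlying: ka-reva-pa
GRD=un - signalled by the affix ka-
NUM=lu - signalled by the affix -pa
check: karevapa -> karevapa -> karovapa -> karovapa
lemma: reva; GRD=un; NUM=lu


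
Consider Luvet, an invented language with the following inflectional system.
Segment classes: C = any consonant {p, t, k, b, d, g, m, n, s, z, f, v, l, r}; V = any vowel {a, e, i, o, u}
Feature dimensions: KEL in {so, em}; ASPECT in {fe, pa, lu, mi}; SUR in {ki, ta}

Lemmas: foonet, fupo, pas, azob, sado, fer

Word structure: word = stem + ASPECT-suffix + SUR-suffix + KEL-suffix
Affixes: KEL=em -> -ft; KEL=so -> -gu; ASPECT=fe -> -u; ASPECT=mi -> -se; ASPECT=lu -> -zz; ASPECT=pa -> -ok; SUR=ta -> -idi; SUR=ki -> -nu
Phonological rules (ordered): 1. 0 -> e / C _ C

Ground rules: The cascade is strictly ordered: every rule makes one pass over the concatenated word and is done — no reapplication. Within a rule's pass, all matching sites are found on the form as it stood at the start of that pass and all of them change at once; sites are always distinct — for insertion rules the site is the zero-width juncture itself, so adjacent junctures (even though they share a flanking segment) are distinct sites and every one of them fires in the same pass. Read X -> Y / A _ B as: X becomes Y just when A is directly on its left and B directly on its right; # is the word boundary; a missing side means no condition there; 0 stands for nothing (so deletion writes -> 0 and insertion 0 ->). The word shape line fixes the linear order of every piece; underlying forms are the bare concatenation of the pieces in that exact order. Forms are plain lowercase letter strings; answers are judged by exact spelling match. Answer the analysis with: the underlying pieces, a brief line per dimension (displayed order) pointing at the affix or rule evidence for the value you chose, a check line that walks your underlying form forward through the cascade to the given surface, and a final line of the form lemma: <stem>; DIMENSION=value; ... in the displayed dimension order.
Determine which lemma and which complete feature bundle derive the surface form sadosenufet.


underlying: sado-se-nu-ft
KEL=em - signalled by the affix -ft
ASPECT=mi - signalled by the affix -se
SUR=ki - signalled by the affix -nu
check: sadosenuft -> sadosenufet
lemma: sado; KEL=em; ASPECT=mi; SUR=ki


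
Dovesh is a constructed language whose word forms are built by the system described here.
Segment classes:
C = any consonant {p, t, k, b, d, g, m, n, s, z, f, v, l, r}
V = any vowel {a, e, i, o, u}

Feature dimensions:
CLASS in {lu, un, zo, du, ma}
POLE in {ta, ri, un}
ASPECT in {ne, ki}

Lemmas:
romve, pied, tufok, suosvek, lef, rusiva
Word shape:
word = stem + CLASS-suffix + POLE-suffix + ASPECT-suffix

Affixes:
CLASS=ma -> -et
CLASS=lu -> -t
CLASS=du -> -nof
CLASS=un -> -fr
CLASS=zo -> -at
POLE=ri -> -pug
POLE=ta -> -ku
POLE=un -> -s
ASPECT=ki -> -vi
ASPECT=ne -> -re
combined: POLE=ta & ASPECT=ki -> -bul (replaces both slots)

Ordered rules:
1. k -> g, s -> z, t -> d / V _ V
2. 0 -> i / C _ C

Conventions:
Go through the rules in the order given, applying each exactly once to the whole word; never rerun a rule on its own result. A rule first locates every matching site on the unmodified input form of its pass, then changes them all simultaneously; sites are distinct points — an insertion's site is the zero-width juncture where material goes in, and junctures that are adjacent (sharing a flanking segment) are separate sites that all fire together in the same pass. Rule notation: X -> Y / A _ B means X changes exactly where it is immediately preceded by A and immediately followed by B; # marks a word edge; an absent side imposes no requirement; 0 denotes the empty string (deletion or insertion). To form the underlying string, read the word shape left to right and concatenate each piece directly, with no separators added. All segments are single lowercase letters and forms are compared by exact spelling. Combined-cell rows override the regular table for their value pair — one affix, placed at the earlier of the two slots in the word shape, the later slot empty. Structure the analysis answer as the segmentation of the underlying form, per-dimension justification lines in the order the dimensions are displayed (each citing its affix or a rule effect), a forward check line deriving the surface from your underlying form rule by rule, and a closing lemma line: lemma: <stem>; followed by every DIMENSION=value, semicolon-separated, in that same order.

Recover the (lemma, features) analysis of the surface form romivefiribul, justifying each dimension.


underlying: romve-fr-bul
CLASS=un - signalled by the affix -fr
POLE=ta - signalled by the combined affix row
ASPECT=ki - signalled by the combined affix row
check: romvefrbul -> romvefrbul -> romivefiribul
lemma: romve; CLASS=un; POLE=ta; ASPECT=ki
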